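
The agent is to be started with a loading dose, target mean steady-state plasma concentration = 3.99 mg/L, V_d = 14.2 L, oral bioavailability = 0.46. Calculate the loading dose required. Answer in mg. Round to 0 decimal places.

123 mg

LD = Css × Vd / F = 3.99 × 14.2 / 0.46 = 123.2 mg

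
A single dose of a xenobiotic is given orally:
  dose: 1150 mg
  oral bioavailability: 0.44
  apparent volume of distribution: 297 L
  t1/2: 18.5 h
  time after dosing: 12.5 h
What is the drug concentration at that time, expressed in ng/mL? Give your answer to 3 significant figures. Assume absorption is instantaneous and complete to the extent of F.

Amount reaching circulation = F × Dose = 0.44 × 1150 = 506.0 mg
C₀ = F·Dose / Vd = 506.0 / 297 = 1.704 mg/L
k = ln2 / t½ = 0.693147 / 18.5 = 0.03747 h⁻¹
C = C₀ · e^(−k·t) = 1.704 × e^(−0.03747 × 12.5)
  = 1.704 × 0.6260 = 1.067 mg/L
Convert: 1.067 mg/L × 1000 = 1067 ng/mL

1070 ng/mL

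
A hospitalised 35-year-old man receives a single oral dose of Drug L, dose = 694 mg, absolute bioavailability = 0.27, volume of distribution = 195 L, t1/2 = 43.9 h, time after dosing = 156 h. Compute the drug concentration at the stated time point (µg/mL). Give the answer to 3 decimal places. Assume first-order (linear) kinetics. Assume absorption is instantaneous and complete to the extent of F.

0.082 µg/mL

Amount reaching circulation = F × Dose = 0.27 × 694.0 = 187.4 mg
C₀ = F·Dose / Vd = 187.4 / 195 = 0.9610 mg/L
k = ln2 / t½ = 0.693147 / 43.9 = 0.01579 h⁻¹
C = C₀ · e^(−k·t) = 0.9610 × e^(−0.01579 × 156)
  = 0.9610 × 0.08516 = 0.08184 mg/L
(0.08184 mg/L = 0.08184 µg/mL)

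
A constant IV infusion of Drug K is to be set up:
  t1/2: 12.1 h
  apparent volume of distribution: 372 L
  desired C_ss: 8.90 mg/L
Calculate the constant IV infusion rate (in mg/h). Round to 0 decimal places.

k = ln2 / t½ = 0.693147 / 12.1 = 0.05728 h⁻¹
CL = k × Vd = 0.05728 × 372 = 21.31 L/h
At steady state, infusion rate R₀ = Css × CL = 8.90 × 21.31 = 189.7 mg/h

190 mg/h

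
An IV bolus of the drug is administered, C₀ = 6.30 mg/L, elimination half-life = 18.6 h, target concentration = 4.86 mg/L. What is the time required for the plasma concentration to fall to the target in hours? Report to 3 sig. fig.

k = ln2 / t½ = 0.693147 / 18.6 = 0.03727 h⁻¹
t = ln(C₀ / C) / k = ln(6.300 / 4.86) / 0.03727
  = ln(1.296) / 0.03727 = 0.2593 / 0.03727 = 6.957 h

6.96 h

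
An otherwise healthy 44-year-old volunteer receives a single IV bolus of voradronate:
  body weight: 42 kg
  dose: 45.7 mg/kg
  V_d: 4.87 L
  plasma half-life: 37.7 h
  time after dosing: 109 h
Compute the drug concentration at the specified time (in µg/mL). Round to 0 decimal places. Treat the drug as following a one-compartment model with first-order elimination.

Total dose = 45.7 × 42 = 1919 mg
C₀ = Dose / Vd = 1919 / 4.87 = 394.0 mg/L
k = ln2 / t½ = 0.693147 / 37.7 = 0.01839 h⁻¹
C = C₀ · e^(−k·t) = 394.0 × e^(−0.01839 × 109)
  = 394.0 × 0.1347 = 53.07 mg/L
(53.07 mg/L = 53.07 µg/mL)

53 µg/mL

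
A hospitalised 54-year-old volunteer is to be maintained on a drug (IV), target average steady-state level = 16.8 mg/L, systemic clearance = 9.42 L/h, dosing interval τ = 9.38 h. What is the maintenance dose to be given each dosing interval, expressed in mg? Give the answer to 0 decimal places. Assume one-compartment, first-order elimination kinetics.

At steady state, Dose/τ = Css × CL.
Dose = Css × CL × τ = 16.8 × 9.420 × 9.38 = 1484 mg

1484 mg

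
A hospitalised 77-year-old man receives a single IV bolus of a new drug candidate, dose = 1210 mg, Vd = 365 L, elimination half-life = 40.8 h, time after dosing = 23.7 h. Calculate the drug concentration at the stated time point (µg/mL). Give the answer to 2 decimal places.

C₀ = Dose / Vd = 1210 / 365 = 3.315 mg/L
k = ln2 / t½ = 0.693147 / 40.8 = 0.01699 h⁻¹
C = C₀ · e^(−k·t) = 3.315 × e^(−0.01699 × 23.7)
  = 3.315 × 0.6685 = 2.216 mg/L
(2.216 mg/L = 2.216 µg/mL)

2.22 µg/mL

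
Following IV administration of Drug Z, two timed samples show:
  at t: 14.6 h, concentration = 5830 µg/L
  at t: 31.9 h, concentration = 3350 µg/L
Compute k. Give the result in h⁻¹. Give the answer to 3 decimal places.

k = ln(C₁/C₂) / (t₂ − t₁) = ln(5830/3350) / (31.9 − 14.6)
  = 0.5541 / 17.30 = 0.03203 h⁻¹

0.032 h⁻¹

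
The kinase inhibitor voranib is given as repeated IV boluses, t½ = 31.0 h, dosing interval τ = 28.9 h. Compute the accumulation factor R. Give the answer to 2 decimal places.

2.10

k = ln2 / t½ = 0.693147 / 31.0 = 0.02236 h⁻¹
e^(−kτ) = e^(−0.02236 × 28.9) = 0.5240
Accumulation ratio R = 1 / (1 − e^(−kτ)) = 1 / (1 − 0.5240) = 2.101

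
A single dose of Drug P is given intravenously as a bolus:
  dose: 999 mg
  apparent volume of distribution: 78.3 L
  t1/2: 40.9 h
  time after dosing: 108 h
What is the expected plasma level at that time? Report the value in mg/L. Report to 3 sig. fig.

C₀ = Dose / Vd = 999.0 / 78.3 = 12.76 mg/L
k = ln2 / t½ = 0.693147 / 40.9 = 0.01695 h⁻¹
C = C₀ · e^(−k·t) = 12.76 × e^(−0.01695 × 108)
  = 12.76 × 0.1603 = 2.045 mg/L

2.05 mg/L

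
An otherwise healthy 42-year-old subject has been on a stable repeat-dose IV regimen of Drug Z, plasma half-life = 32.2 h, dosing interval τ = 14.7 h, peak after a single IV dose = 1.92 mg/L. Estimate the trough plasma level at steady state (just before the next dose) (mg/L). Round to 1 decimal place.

5.2 mg/L

k = ln2 / t½ = 0.693147 / 32.2 = 0.02153 h⁻¹
e^(−kτ) = e^(−0.02153 × 14.7) = 0.7287
Accumulation ratio R = 1 / (1 − e^(−kτ)) = 1 / (1 − 0.7287) = 3.686
Steady-state trough = C₀ × R × e^(−kτ) = 1.92 × 3.686 × 0.7287 = 5.157 mg/L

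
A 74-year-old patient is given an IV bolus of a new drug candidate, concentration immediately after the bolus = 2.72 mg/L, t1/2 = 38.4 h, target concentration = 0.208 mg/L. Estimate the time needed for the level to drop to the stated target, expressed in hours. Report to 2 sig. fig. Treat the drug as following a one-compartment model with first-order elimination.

140 h

k = ln2 / t½ = 0.693147 / 38.4 = 0.01805 h⁻¹
t = ln(C₀ / C) / k = ln(2.720 / 0.208) / 0.01805
  = ln(13.08) / 0.01805 = 2.571 / 0.01805 = 142.4 h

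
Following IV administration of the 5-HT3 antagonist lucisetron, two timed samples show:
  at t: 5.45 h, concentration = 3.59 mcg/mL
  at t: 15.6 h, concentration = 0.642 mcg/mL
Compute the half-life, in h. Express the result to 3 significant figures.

4.09 h

k = ln(C₁/C₂) / (t₂ − t₁) = ln(3.59/0.642) / (15.6 − 5.45)
  = 1.721 / 10.15 = 0.1696 h⁻¹
t½ = ln2 / k = 0.693147 / 0.1696 = 4.087 h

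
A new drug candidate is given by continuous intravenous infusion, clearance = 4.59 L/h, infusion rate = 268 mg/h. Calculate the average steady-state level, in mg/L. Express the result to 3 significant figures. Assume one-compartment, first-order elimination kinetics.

58.4 mg/L

At steady state Css = R₀ / CL = 268 / 4.590 = 58.39 mg/L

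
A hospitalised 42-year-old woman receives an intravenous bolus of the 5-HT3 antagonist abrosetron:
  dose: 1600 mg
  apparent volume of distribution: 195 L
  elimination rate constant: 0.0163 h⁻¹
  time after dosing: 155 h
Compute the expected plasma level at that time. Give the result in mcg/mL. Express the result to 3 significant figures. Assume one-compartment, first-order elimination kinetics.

C₀ = Dose / Vd = 1600 / 195 = 8.205 mg/L
C = C₀ · e^(−k·t) = 8.205 × e^(−0.01630 × 155)
  = 8.205 × 0.07994 = 0.6559 mg/L
(0.6559 mg/L = 0.6559 mcg/mL)

0.656 mcg/mL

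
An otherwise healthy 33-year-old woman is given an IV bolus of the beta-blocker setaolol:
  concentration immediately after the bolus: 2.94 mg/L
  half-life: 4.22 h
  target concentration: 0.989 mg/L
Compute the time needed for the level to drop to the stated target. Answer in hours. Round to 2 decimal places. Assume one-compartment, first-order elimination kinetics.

k = ln2 / t½ = 0.693147 / 4.22 = 0.1643 h⁻¹
t = ln(C₀ / C) / k = ln(2.940 / 0.989) / 0.1643
  = ln(2.973) / 0.1643 = 1.090 / 0.1643 = 6.634 h

6.63 h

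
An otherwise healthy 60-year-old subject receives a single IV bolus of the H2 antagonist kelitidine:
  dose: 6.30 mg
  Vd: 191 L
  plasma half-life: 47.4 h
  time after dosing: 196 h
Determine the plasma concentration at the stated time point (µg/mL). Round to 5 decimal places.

0.00188 µg/mL

C₀ = Dose / Vd = 6.300 / 191 = 0.03298 mg/L
k = ln2 / t½ = 0.693147 / 47.4 = 0.01462 h⁻¹
C = C₀ · e^(−k·t) = 0.03298 × e^(−0.01462 × 196)
  = 0.03298 × 0.05695 = 0.001878 mg/L
(0.001878 mg/L = 0.001878 µg/mL)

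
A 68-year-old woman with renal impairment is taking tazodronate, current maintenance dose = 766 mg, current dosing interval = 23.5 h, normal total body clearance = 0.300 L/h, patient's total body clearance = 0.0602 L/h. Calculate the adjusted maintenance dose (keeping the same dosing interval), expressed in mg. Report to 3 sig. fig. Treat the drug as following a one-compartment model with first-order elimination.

154 mg

To keep the same average steady-state level, dosing rate must scale with clearance.
CL ratio = 0.0602 / 0.300 = 0.2007
New dose (same interval) = 766 × 0.2007 = 153.7 mg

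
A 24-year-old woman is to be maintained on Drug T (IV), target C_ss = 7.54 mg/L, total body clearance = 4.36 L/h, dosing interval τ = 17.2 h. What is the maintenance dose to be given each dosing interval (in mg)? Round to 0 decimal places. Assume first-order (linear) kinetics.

565 mg

At steady state, Dose/τ = Css × CL.
Dose = Css × CL × τ = 7.54 × 4.360 × 17.2 = 565.4 mg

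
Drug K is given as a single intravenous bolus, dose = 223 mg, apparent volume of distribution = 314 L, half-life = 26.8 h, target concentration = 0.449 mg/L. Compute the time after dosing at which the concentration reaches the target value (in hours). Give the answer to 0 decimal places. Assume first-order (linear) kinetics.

18 h

C₀ = Dose / Vd = 223.0 / 314 = 0.7102 mg/L
k = ln2 / t½ = 0.693147 / 26.8 = 0.02586 h⁻¹
t = ln(C₀ / C) / k = ln(0.7102 / 0.449) / 0.02586
  = ln(1.582) / 0.02586 = 0.4587 / 0.02586 = 17.74 h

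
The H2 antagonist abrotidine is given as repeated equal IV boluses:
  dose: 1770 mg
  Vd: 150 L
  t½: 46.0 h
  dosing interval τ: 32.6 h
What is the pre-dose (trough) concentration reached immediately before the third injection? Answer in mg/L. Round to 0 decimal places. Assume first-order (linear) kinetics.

12 mg/L

C₀ per dose = Dose / Vd = 1770 / 150 = 11.80 mg/L
k = ln2 / t½ = 0.693147 / 46.0 = 0.01507 h⁻¹
Fraction remaining after one interval: r = e^(−kτ) = e^(−0.01507 × 32.6) = 0.6118
Before dose 3, 2 doses have been given (aged 1τ, 2τ).
C_trough = C₀ × (r + r²) = 11.80 × (0.6118 + 0.3743) = 11.64 mg/L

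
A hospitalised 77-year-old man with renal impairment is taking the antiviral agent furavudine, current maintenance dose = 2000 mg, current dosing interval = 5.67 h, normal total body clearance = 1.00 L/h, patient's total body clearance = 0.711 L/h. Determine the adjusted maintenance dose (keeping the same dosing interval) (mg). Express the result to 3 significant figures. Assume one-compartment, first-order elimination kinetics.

To keep the same average steady-state level, dosing rate must scale with clearance.
CL ratio = 0.711 / 1.00 = 0.7110
New dose (same interval) = 2000 × 0.7110 = 1422 mg

1420 mg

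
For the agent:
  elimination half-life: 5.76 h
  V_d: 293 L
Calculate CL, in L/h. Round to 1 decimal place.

35.3 L/h

k = ln2 / t½ = 0.693147 / 5.76 = 0.1203 h⁻¹
CL = k × Vd = 0.1203 × 293 = 35.25 L/h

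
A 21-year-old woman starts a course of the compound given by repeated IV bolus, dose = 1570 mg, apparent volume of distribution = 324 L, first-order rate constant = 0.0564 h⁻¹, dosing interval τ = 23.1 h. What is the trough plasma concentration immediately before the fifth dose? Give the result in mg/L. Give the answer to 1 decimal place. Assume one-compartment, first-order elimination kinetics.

1.8 mg/L

C₀ per dose = Dose / Vd = 1570 / 324 = 4.846 mg/L
Fraction remaining after one interval: r = e^(−kτ) = e^(−0.05640 × 23.1) = 0.2718
Before dose 5, 4 doses have been given (aged 1τ, 2τ, 3τ, 4τ).
C_trough = C₀ × (r + r² + … + r^4) = C₀ × r(1−r^4)/(1−r)
        = 4.846 × 0.2718 × (1 − 0.005458) / (1 − 0.2718) = 1.799 mg/L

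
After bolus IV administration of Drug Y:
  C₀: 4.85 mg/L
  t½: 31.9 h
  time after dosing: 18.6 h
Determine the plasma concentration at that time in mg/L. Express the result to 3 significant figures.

k = ln2 / t½ = 0.693147 / 31.9 = 0.02173 h⁻¹
C = C₀ · e^(−k·t) = 4.850 × e^(−0.02173 × 18.6)
  = 4.850 × 0.6675 = 3.237 mg/L

3.24 mg/L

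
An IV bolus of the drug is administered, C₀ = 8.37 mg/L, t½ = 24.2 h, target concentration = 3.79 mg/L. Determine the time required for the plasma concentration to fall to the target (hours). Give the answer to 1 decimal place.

k = ln2 / t½ = 0.693147 / 24.2 = 0.02864 h⁻¹
t = ln(C₀ / C) / k = ln(8.370 / 3.79) / 0.02864
  = ln(2.208) / 0.02864 = 0.7921 / 0.02864 = 27.66 h

27.7 h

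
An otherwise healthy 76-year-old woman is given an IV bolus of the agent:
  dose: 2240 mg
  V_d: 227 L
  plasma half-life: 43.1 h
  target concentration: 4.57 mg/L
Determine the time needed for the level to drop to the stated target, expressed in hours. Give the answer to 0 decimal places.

48 h

C₀ = Dose / Vd = 2240 / 227 = 9.868 mg/L
k = ln2 / t½ = 0.693147 / 43.1 = 0.01608 h⁻¹
t = ln(C₀ / C) / k = ln(9.868 / 4.57) / 0.01608
  = ln(2.159) / 0.01608 = 0.7696 / 0.01608 = 47.86 h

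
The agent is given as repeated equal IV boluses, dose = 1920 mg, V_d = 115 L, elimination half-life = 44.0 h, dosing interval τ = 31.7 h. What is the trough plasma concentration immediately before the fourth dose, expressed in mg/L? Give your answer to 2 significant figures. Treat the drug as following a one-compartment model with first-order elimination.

20 mg/L

C₀ per dose = Dose / Vd = 1920 / 115 = 16.70 mg/L
k = ln2 / t½ = 0.693147 / 44.0 = 0.01575 h⁻¹
Fraction remaining after one interval: r = e^(−kτ) = e^(−0.01575 × 31.7) = 0.6070
Before dose 4, 3 doses have been given (aged 1τ, 2τ, 3τ).
C_trough = C₀ × (r + r² + … + r^3) = C₀ × r(1−r^3)/(1−r)
        = 16.70 × 0.6070 × (1 − 0.2236) / (1 − 0.6070) = 20.03 mg/L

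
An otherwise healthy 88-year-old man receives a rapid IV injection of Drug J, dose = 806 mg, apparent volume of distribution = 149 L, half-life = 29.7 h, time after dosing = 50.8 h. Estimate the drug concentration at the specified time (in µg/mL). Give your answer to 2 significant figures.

1.7 µg/mL

C₀ = Dose / Vd = 806.0 / 149 = 5.409 mg/L
k = ln2 / t½ = 0.693147 / 29.7 = 0.02334 h⁻¹
C = C₀ · e^(−k·t) = 5.409 × e^(−0.02334 × 50.8)
  = 5.409 × 0.3055 = 1.652 mg/L
(1.652 mg/L = 1.652 µg/mL)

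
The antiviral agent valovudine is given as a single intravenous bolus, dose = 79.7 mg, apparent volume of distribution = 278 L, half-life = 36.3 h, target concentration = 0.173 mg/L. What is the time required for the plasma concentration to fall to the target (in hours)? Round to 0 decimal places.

26 h

C₀ = Dose / Vd = 79.70 / 278 = 0.2867 mg/L
k = ln2 / t½ = 0.693147 / 36.3 = 0.01909 h⁻¹
t = ln(C₀ / C) / k = ln(0.2867 / 0.173) / 0.01909
  = ln(1.657) / 0.01909 = 0.5050 / 0.01909 = 26.45 h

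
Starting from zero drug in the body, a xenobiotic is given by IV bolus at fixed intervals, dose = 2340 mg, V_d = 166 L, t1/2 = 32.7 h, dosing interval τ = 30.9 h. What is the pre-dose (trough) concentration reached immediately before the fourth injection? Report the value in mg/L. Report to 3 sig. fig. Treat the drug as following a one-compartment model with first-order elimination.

C₀ per dose = Dose / Vd = 2340 / 166 = 14.10 mg/L
k = ln2 / t½ = 0.693147 / 32.7 = 0.02120 h⁻¹
Fraction remaining after one interval: r = e^(−kτ) = e^(−0.02120 × 30.9) = 0.5194
Before dose 4, 3 doses have been given (aged 1τ, 2τ, 3τ).
C_trough = C₀ × (r + r² + … + r^3) = C₀ × r(1−r^3)/(1−r)
        = 14.10 × 0.5194 × (1 − 0.1401) / (1 − 0.5194) = 13.10 mg/L

13.1 mg/L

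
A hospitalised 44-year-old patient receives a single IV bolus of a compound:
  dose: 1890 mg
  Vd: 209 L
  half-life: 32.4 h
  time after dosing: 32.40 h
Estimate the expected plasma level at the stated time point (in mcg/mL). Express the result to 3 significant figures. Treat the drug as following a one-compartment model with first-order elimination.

4.52 mcg/mL

C₀ = Dose / Vd = 1890 / 209 = 9.043 mg/L
k = ln2 / t½ = 0.693147 / 32.4 = 0.02139 h⁻¹
t / t½ = 32.40 / 32.4 = 1 half-lives
C = C₀ × (1/2)^1 = 9.043 × 0.5000 = 4.522 mg/L
(4.522 mg/L = 4.522 mcg/mL)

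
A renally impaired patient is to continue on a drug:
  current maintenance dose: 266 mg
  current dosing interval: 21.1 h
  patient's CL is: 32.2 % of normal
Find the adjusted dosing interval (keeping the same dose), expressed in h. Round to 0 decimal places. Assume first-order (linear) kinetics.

66 h

To keep the same average steady-state level, dosing rate must scale with clearance.
CL ratio = 32.2 / 100 = 0.3220
New interval (same dose) = 21.1 / 0.3220 = 65.53 h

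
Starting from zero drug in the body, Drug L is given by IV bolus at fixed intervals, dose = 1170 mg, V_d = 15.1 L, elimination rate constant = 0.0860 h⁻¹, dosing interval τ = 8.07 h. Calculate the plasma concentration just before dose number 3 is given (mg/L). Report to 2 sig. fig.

58 mg/L

C₀ per dose = Dose / Vd = 1170 / 15.1 = 77.48 mg/L
Fraction remaining after one interval: r = e^(−kτ) = e^(−0.08600 × 8.07) = 0.4996
Before dose 3, 2 doses have been given (aged 1τ, 2τ).
C_trough = C₀ × (r + r²) = 77.48 × (0.4996 + 0.2496) = 58.05 mg/L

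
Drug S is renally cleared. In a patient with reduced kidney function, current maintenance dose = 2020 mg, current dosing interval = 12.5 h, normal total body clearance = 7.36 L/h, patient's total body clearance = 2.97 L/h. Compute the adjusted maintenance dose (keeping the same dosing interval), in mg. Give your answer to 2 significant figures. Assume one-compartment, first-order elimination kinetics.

820 mg

To keep the same average steady-state level, dosing rate must scale with clearance.
CL ratio = 2.97 / 7.36 = 0.4035
New dose (same interval) = 2020 × 0.4035 = 815.1 mg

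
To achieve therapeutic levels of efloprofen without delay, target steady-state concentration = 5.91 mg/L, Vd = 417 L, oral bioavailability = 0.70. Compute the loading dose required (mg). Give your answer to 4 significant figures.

3521 mg

LD = Css × Vd / F = 5.91 × 417 / 0.70 = 3521 mg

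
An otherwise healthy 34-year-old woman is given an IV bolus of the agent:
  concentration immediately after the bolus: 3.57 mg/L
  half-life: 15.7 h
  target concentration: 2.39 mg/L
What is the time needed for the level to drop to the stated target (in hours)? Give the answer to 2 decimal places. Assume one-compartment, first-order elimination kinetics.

9.09 h

k = ln2 / t½ = 0.693147 / 15.7 = 0.04415 h⁻¹
t = ln(C₀ / C) / k = ln(3.570 / 2.39) / 0.04415
  = ln(1.494) / 0.04415 = 0.4015 / 0.04415 = 9.094 h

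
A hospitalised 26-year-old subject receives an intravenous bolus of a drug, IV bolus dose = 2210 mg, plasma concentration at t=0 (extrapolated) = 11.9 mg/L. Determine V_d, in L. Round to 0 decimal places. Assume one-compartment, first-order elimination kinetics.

Vd = Dose / C₀ = 2210 / 11.9 = 185.7 L

186 L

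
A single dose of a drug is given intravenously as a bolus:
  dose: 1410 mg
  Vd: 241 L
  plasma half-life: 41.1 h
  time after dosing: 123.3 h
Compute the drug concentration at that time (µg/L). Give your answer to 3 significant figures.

C₀ = Dose / Vd = 1410 / 241 = 5.851 mg/L
k = ln2 / t½ = 0.693147 / 41.1 = 0.01686 h⁻¹
t / t½ = 123.3 / 41.1 = 3 half-lives
C = C₀ × (1/2)^3 = 5.851 × 0.1250 = 0.7314 mg/L
Convert: 0.7314 mg/L × 1000 = 731.4 µg/L

731 µg/L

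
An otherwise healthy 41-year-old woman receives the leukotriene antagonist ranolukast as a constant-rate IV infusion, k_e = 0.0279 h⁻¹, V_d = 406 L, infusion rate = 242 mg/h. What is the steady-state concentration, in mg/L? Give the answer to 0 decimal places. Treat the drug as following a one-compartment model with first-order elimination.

CL = k × Vd = 0.02790 × 406 = 11.33 L/h
At steady state Css = R₀ / CL = 242 / 11.33 = 21.36 mg/L

21 mg/L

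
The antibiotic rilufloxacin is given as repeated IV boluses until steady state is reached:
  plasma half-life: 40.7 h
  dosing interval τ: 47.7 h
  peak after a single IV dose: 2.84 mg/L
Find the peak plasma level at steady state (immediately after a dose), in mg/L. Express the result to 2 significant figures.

k = ln2 / t½ = 0.693147 / 40.7 = 0.01703 h⁻¹
e^(−kτ) = e^(−0.01703 × 47.7) = 0.4438
Accumulation ratio R = 1 / (1 − e^(−kτ)) = 1 / (1 − 0.4438) = 1.798
Steady-state peak = C₀ × R = 2.84 × 1.798 = 5.106 mg/L

5.1 mg/L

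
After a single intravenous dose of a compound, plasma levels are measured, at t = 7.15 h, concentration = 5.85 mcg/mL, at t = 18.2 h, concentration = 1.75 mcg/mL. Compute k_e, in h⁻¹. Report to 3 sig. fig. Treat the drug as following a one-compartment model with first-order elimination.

k = ln(C₁/C₂) / (t₂ − t₁) = ln(5.85/1.75) / (18.2 − 7.15)
  = 1.207 / 11.05 = 0.1092 h⁻¹

0.109 h⁻¹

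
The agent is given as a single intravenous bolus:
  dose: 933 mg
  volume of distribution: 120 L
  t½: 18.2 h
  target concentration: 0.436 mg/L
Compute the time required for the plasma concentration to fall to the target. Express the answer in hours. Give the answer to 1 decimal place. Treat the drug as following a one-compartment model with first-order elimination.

75.6 h

C₀ = Dose / Vd = 933.0 / 120 = 7.775 mg/L
k = ln2 / t½ = 0.693147 / 18.2 = 0.03809 h⁻¹
t = ln(C₀ / C) / k = ln(7.775 / 0.436) / 0.03809
  = ln(17.83) / 0.03809 = 2.881 / 0.03809 = 75.64 h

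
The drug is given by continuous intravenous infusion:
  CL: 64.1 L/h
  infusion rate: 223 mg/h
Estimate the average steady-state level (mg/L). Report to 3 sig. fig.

At steady state Css = R₀ / CL = 223 / 64.10 = 3.479 mg/L

3.48 mg/L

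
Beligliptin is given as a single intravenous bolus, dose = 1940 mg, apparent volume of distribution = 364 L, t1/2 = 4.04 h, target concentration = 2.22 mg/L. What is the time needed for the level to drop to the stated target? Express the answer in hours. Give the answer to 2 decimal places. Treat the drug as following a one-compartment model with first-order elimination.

C₀ = Dose / Vd = 1940 / 364 = 5.330 mg/L
k = ln2 / t½ = 0.693147 / 4.04 = 0.1716 h⁻¹
t = ln(C₀ / C) / k = ln(5.330 / 2.22) / 0.1716
  = ln(2.401) / 0.1716 = 0.8759 / 0.1716 = 5.104 h

5.10 h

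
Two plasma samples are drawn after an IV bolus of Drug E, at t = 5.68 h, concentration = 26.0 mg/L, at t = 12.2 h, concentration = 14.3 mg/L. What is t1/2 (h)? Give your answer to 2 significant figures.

k = ln(C₁/C₂) / (t₂ − t₁) = ln(26.0/14.3) / (12.2 − 5.68)
  = 0.5978 / 6.520 = 0.09169 h⁻¹
t½ = ln2 / k = 0.693147 / 0.09169 = 7.560 h

7.6 h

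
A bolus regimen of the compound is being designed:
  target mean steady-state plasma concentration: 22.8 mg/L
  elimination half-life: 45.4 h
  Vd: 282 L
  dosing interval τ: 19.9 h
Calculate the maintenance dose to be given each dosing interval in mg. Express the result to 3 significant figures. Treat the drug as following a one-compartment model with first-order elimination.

k = ln2 / t½ = 0.693147 / 45.4 = 0.01527 h⁻¹
CL = k × Vd = 0.01527 × 282 = 4.306 L/h
At steady state, Dose/τ = Css × CL.
Dose = Css × CL × τ = 22.8 × 4.306 × 19.9 = 1954 mg

1950 mg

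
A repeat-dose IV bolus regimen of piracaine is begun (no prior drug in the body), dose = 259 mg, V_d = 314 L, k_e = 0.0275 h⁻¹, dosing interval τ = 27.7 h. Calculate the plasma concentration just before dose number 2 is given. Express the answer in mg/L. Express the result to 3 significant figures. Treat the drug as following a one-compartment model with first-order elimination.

C₀ per dose = Dose / Vd = 259 / 314 = 0.8248 mg/L
Fraction remaining after one interval: r = e^(−kτ) = e^(−0.02750 × 27.7) = 0.4668
Before dose 2, 1 dose has been given (aged 1τ).
C_trough = C₀ × r = 0.8248 × 0.4668 = 0.3850 mg/L

0.385 mg/L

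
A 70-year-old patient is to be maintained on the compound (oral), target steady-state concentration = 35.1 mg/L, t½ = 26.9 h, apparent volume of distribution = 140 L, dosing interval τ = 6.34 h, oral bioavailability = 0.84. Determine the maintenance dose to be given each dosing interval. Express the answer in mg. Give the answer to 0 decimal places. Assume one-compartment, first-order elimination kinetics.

956 mg

k = ln2 / t½ = 0.693147 / 26.9 = 0.02577 h⁻¹
CL = k × Vd = 0.02577 × 140 = 3.608 L/h
At steady state, F × (Dose/τ) = Css × CL.
Dose = Css × CL × τ / F = 35.1 × 3.608 × 6.34 / 0.84 = 955.8 mg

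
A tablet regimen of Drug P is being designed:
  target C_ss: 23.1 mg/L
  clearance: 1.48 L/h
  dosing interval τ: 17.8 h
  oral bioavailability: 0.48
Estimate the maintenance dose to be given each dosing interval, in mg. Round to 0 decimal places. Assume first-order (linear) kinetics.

At steady state, F × (Dose/τ) = Css × CL.
Dose = Css × CL × τ / F = 23.1 × 1.480 × 17.8 / 0.48 = 1268 mg

1268 mg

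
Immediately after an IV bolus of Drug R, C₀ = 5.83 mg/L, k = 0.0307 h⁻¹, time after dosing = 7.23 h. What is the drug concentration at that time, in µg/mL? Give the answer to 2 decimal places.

4.67 µg/mL

C = C₀ · e^(−k·t) = 5.830 × e^(−0.03070 × 7.23)
  = 5.830 × 0.8009 = 4.669 mg/L
(4.669 mg/L = 4.669 µg/mL)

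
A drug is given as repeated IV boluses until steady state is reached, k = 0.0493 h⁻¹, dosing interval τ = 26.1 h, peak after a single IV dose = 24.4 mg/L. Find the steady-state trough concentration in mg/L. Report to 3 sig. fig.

9.31 mg/L

e^(−kτ) = e^(−0.04930 × 26.1) = 0.2762
Accumulation ratio R = 1 / (1 − e^(−kτ)) = 1 / (1 − 0.2762) = 1.382
Steady-state trough = C₀ × R × e^(−kτ) = 24.4 × 1.382 × 0.2762 = 9.314 mg/L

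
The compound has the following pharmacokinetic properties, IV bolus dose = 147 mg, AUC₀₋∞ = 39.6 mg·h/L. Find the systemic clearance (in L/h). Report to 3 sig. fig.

CL = Dose / AUC = 147 / 39.6 = 3.712 L/h

3.71 L/h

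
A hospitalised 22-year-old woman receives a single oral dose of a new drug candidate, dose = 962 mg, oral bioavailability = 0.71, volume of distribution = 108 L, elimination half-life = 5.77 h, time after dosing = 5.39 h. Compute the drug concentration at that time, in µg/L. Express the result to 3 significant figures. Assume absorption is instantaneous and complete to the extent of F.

3310 µg/L

Amount reaching circulation = F × Dose = 0.71 × 962.0 = 683.0 mg
C₀ = F·Dose / Vd = 683.0 / 108 = 6.324 mg/L
k = ln2 / t½ = 0.693147 / 5.77 = 0.1201 h⁻¹
C = C₀ · e^(−k·t) = 6.324 × e^(−0.1201 × 5.39)
  = 6.324 × 0.5234 = 3.310 mg/L
Convert: 3.310 mg/L × 1000 = 3310 µg/L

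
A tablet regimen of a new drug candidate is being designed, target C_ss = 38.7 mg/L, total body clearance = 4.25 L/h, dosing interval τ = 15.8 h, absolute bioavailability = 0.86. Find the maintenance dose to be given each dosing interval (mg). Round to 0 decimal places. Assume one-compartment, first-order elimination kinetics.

At steady state, F × (Dose/τ) = Css × CL.
Dose = Css × CL × τ / F = 38.7 × 4.250 × 15.8 / 0.86 = 3022 mg

3022 mg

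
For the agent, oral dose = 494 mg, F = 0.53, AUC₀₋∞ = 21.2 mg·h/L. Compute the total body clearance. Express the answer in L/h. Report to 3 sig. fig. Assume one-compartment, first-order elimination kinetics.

12.4 L/h

CL = F·Dose / AUC = 0.53 × 494 / 21.2 = 12.35 L/h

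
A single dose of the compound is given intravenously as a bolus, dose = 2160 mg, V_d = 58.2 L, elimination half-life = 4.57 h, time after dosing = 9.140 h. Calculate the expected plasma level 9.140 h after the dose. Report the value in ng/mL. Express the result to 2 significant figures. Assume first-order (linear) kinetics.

9300 ng/mL

C₀ = Dose / Vd = 2160 / 58.2 = 37.11 mg/L
k = ln2 / t½ = 0.693147 / 4.57 = 0.1517 h⁻¹
t / t½ = 9.140 / 4.57 = 2 half-lives
C = C₀ × (1/2)^2 = 37.11 × 0.2500 = 9.278 mg/L
Convert: 9.278 mg/L × 1000 = 9278 ng/mL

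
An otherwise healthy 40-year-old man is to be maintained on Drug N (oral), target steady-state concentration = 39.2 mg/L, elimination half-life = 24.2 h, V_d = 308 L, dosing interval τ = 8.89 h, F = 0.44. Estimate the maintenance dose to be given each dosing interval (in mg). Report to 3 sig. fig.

k = ln2 / t½ = 0.693147 / 24.2 = 0.02864 h⁻¹
CL = k × Vd = 0.02864 × 308 = 8.821 L/h
At steady state, F × (Dose/τ) = Css × CL.
Dose = Css × CL × τ / F = 39.2 × 8.821 × 8.89 / 0.44 = 6986 mg

6990 mg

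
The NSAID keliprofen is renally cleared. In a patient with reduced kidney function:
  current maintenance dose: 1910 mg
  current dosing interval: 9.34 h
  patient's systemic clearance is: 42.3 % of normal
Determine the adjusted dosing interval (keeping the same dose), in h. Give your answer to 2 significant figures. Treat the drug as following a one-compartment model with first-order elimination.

To keep the same average steady-state level, dosing rate must scale with clearance.
CL ratio = 42.3 / 100 = 0.4230
New interval (same dose) = 9.34 / 0.4230 = 22.08 h

22 h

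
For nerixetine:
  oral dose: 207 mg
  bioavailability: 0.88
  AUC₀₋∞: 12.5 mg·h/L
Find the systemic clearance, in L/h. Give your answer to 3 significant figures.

14.6 L/h

CL = F·Dose / AUC = 0.88 × 207 / 12.5 = 14.57 L/h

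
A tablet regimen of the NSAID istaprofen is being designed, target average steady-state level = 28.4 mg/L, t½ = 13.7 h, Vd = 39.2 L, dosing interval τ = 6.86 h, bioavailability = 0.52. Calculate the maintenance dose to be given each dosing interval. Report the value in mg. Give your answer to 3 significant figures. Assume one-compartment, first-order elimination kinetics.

743 mg

k = ln2 / t½ = 0.693147 / 13.7 = 0.05059 h⁻¹
CL = k × Vd = 0.05059 × 39.2 = 1.983 L/h
At steady state, F × (Dose/τ) = Css × CL.
Dose = Css × CL × τ / F = 28.4 × 1.983 × 6.86 / 0.52 = 743.0 mg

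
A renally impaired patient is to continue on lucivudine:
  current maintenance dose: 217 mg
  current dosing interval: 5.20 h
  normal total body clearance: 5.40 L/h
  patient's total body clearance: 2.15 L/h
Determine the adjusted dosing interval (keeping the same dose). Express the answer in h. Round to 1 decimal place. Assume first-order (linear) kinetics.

13.1 h

To keep the same average steady-state level, dosing rate must scale with clearance.
CL ratio = 2.15 / 5.40 = 0.3981
New interval (same dose) = 5.20 / 0.3981 = 13.06 h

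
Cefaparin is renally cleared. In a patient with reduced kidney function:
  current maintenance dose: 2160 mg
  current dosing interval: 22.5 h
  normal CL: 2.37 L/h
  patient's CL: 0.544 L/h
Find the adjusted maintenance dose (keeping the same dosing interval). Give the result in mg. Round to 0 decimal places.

496 mg

To keep the same average steady-state level, dosing rate must scale with clearance.
CL ratio = 0.544 / 2.37 = 0.2295
New dose (same interval) = 2160 × 0.2295 = 495.7 mg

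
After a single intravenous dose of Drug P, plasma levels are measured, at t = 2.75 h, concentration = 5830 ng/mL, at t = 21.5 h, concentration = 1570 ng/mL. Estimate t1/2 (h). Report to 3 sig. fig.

9.91 h

k = ln(C₁/C₂) / (t₂ − t₁) = ln(5830/1570) / (21.5 − 2.75)
  = 1.312 / 18.75 = 0.06997 h⁻¹
t½ = ln2 / k = 0.693147 / 0.06997 = 9.906 h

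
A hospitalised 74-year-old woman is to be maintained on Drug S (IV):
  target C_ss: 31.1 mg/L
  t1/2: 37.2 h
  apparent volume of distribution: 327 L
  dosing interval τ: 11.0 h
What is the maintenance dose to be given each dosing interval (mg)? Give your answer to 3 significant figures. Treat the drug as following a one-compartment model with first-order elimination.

k = ln2 / t½ = 0.693147 / 37.2 = 0.01863 h⁻¹
CL = k × Vd = 0.01863 × 327 = 6.092 L/h
At steady state, Dose/τ = Css × CL.
Dose = Css × CL × τ = 31.1 × 6.092 × 11.0 = 2084 mg

2080 mg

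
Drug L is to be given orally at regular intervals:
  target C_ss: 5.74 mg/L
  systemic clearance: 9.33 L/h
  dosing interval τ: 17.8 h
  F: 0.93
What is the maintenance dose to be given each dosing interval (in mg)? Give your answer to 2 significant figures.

At steady state, F × (Dose/τ) = Css × CL.
Dose = Css × CL × τ / F = 5.74 × 9.330 × 17.8 / 0.93 = 1025 mg

1000 mg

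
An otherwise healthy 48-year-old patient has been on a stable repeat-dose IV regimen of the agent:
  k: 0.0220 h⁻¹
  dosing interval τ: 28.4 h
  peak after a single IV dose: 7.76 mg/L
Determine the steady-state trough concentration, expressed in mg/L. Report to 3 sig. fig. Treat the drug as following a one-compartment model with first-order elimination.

e^(−kτ) = e^(−0.02200 × 28.4) = 0.5354
Accumulation ratio R = 1 / (1 − e^(−kτ)) = 1 / (1 − 0.5354) = 2.152
Steady-state trough = C₀ × R × e^(−kτ) = 7.76 × 2.152 × 0.5354 = 8.941 mg/L

8.94 mg/L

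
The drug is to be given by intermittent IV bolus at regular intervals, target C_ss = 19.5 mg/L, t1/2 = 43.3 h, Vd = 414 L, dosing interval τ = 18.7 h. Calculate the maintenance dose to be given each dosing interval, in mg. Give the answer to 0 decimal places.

2417 mg

k = ln2 / t½ = 0.693147 / 43.3 = 0.01601 h⁻¹
CL = k × Vd = 0.01601 × 414 = 6.628 L/h
At steady state, Dose/τ = Css × CL.
Dose = Css × CL × τ = 19.5 × 6.628 × 18.7 = 2417 mg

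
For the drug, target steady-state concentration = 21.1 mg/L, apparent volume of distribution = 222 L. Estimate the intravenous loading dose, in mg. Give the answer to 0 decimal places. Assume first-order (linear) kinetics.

4684 mg

LD = Css × Vd = 21.1 × 222 = 4684 mg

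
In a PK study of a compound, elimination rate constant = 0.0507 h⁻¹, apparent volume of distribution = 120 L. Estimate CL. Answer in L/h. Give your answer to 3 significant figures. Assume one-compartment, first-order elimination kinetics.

CL = k × Vd = 0.0507 × 120 = 6.084 L/h

6.08 L/h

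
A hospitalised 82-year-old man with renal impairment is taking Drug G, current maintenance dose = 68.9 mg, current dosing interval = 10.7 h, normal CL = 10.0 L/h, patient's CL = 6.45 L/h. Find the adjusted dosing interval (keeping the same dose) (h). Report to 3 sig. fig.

16.6 h

To keep the same average steady-state level, dosing rate must scale with clearance.
CL ratio = 6.45 / 10.0 = 0.6450
New interval (same dose) = 10.7 / 0.6450 = 16.59 h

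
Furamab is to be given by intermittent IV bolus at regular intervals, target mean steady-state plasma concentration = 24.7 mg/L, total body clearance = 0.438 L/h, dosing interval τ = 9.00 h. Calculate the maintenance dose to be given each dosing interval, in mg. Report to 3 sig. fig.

97.4 mg

At steady state, Dose/τ = Css × CL.
Dose = Css × CL × τ = 24.7 × 0.4380 × 9.00 = 97.37 mg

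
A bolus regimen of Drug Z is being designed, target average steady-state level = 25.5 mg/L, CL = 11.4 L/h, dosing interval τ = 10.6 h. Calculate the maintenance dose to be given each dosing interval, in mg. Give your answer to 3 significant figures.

3080 mg

At steady state, Dose/τ = Css × CL.
Dose = Css × CL × τ = 25.5 × 11.40 × 10.6 = 3081 mg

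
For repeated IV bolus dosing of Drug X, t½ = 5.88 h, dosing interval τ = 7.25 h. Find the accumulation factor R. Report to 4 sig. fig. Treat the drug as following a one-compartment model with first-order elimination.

1.740

k = ln2 / t½ = 0.693147 / 5.88 = 0.1179 h⁻¹
e^(−kτ) = e^(−0.1179 × 7.25) = 0.4254
Accumulation ratio R = 1 / (1 − e^(−kτ)) = 1 / (1 − 0.4254) = 1.740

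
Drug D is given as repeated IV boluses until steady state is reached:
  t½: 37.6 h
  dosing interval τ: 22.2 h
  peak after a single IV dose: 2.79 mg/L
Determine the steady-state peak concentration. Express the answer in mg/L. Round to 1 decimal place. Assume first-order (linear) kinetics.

8.3 mg/L

k = ln2 / t½ = 0.693147 / 37.6 = 0.01843 h⁻¹
e^(−kτ) = e^(−0.01843 × 22.2) = 0.6642
Accumulation ratio R = 1 / (1 − e^(−kτ)) = 1 / (1 − 0.6642) = 2.978
Steady-state peak = C₀ × R = 2.79 × 2.978 = 8.309 mg/L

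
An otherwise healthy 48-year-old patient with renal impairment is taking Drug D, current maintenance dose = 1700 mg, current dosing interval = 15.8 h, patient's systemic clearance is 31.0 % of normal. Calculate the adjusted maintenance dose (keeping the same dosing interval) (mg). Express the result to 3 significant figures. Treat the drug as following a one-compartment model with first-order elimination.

To keep the same average steady-state level, dosing rate must scale with clearance.
CL ratio = 31.0 / 100 = 0.3100
New dose (same interval) = 1700 × 0.3100 = 527.0 mg

527 mg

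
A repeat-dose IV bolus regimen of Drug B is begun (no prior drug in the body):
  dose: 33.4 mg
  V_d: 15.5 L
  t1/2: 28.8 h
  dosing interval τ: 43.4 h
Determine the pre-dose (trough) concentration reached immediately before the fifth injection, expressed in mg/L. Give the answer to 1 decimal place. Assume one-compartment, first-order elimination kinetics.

C₀ per dose = Dose / Vd = 33.4 / 15.5 = 2.155 mg/L
k = ln2 / t½ = 0.693147 / 28.8 = 0.02407 h⁻¹
Fraction remaining after one interval: r = e^(−kτ) = e^(−0.02407 × 43.4) = 0.3518
Before dose 5, 4 doses have been given (aged 1τ, 2τ, 3τ, 4τ).
C_trough = C₀ × (r + r² + … + r^4) = C₀ × r(1−r^4)/(1−r)
        = 2.155 × 0.3518 × (1 − 0.01532) / (1 − 0.3518) = 1.152 mg/L

1.2 mg/L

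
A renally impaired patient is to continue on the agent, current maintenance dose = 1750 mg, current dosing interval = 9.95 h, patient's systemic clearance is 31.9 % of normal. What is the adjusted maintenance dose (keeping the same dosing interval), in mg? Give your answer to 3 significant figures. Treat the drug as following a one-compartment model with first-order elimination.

To keep the same average steady-state level, dosing rate must scale with clearance.
CL ratio = 31.9 / 100 = 0.3190
New dose (same interval) = 1750 × 0.3190 = 558.3 mg

558 mg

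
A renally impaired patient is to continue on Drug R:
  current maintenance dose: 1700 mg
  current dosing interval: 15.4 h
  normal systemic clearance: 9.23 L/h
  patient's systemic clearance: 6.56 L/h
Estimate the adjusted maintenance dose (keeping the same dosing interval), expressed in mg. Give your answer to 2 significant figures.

To keep the same average steady-state level, dosing rate must scale with clearance.
CL ratio = 6.56 / 9.23 = 0.7107
New dose (same interval) = 1700 × 0.7107 = 1208 mg

1200 mg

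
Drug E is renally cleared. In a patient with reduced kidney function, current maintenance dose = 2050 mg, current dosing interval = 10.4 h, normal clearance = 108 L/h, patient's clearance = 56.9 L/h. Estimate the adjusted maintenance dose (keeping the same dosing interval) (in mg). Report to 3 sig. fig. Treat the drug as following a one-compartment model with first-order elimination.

1080 mg

To keep the same average steady-state level, dosing rate must scale with clearance.
CL ratio = 56.9 / 108 = 0.5269
New dose (same interval) = 2050 × 0.5269 = 1080 mg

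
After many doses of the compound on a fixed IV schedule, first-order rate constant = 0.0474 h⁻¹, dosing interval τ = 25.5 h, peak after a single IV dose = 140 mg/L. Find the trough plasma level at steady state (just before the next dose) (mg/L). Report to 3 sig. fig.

e^(−kτ) = e^(−0.04740 × 25.5) = 0.2986
Accumulation ratio R = 1 / (1 − e^(−kτ)) = 1 / (1 − 0.2986) = 1.426
Steady-state trough = C₀ × R × e^(−kτ) = 140 × 1.426 × 0.2986 = 59.61 mg/L

59.6 mg/L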